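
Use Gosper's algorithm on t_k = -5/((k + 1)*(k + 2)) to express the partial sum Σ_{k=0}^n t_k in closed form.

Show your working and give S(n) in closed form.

The ratio is (k + 1)/(k + 3).
Take A(k)=k + 1, B(k)=k + 3, C(k)=1.
Need (k + 1)·f(k+1) − (k + 2)·f(k) = 1.
d = 1 from the (1,1,0) case.
Solving with deg f ≤ 1: f(k) = k.
Certificate R = B(k−1)f/C = k*(k + 2) gives s_k = -5*k/(k + 1).
s_(k+1) − s_k = -5/(k**2 + 3*k + 2) = t_k.
Telescope: S(n) = s_(n+1) − s_(0) = 5*(-n - 1)/(n + 2) − (0) = 5*(-n - 1)/(n + 2).

S(n) = 5*(-n - 1)/(n + 2)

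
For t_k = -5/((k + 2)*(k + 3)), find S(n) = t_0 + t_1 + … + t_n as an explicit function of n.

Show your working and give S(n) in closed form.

Step 1: r(k) = (k + 2)/(k + 4).
A = k + 2, B = k + 4, C = 1.
f must satisfy (k + 2)·f(k+1) − (k + 3)·f(k) = 1.
Bound: deg f ≤ 1.
Solving with deg f ≤ 1: f(k) = k/2.
R(k) = B(k−1)·f(k)/C(k) = k*(k + 3)/2; s_k = R·t_k = -5*k/(2*k + 4).
Δs = -5/(k**2 + 5*k + 6), as required.
Σ_(k=0)^n t_k = s_(n+1) − s_(0) = (5*(-n - 1)/(2*(n + 3))) − (0), i.e. 5*(-n - 1)/(2*(n + 3)).

S(n) = 5*(-n - 1)/(2*(n + 3))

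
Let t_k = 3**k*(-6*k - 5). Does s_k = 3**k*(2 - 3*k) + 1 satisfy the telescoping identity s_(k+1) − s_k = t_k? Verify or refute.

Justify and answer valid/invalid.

s_(k+1) = -3*3**k*(3*k + 1) + 1
s_(k+1) − s_k = 3**k*(-6*k - 5)
(s_(k+1) − s_k) − t_k = 0

Valid: the claim telescopes to t_k.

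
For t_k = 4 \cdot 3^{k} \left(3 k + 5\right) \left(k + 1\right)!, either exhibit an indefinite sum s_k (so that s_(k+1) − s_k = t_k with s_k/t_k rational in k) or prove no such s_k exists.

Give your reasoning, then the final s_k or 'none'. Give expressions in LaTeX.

t_(k+1)/t_k = 3*(k + 2)*(3*k + 8)/(3*k + 5).
Gosper form: A/B · C(k+1)/C(k) with A=3*k + 6, B=1, C=k + 5/3.
Set up (3*k + 6)·f(k+1) − (1)·f(k) − (k + 5/3) = 0.
Degrees (1,0,1) ⇒ d ≤ 0.
Solve for f: f(k) = 1/3 (degree 0 ≤ 0).
Certificate R = B(k−1)f/C = 1/(3*k + 5) gives s_k = 4*3**k*factorial(k + 1).
s_(k+1) − s_k = 4*3**k*(3*k + 5)*factorial(k + 1) = t_k.

s_k = 4 \cdot 3^{k} \left(k + 1\right)!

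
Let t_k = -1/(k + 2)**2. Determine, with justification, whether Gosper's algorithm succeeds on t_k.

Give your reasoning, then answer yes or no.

Ratio r(k) = (k + 2)**2/(k + 3)**2.
A = k**2 + 4*k + 4, B = k**2 + 6*k + 9, C = 1.
Need (k**2 + 4*k + 4)·f(k+1) − (k**2 + 4*k + 4)·f(k) = 1.
Degrees (2,2,0) ⇒ d ≤ 0.
Write f(k) = c0. Then LHS − RHS = -1, requiring -1 = 0: contradictory. No certificate.

No; the coefficient equations for f are inconsistent.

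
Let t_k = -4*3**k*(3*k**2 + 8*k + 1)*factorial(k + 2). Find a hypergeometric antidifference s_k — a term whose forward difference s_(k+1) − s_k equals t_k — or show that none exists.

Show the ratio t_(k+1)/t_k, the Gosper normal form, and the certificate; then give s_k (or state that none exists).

Step 1: r(k) = 3*(3*k**3 + 23*k**2 + 54*k + 36)/(3*k**2 + 8*k + 1).
Gosper form: A/B · C(k+1)/C(k) with A=3*k + 9, B=1, C=k**2 + 8*k/3 + 1/3.
Key eq: (3*k + 9)·f(k+1) = (1)·f(k) + (k**2 + 8*k/3 + 1/3).
Degrees (1,0,2) ⇒ d ≤ 1.
Match coefficients ⇒ f(k) = (k - 1)/3.
So s_k = (B(k−1)f/C)·t_k = ((k - 1)/(3*k**2 + 8*k + 1))·t_k = -4*3**k*(k - 1)*factorial(k + 2).
Check: Δs_k = -4*3**k*(3*k**2 + 8*k + 1)*factorial(k + 2). ✓

s_k = -4*3**k*(k - 1)*factorial(k + 2)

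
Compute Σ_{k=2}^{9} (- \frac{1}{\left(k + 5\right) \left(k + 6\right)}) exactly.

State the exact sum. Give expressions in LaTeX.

Σ = -8/105

Compute t_(k+1)/t_k: get (k + 5)/(k + 7).
Gosper form: A/B · C(k+1)/C(k) with A=k + 5, B=k + 7, C=1.
Key eq: (k + 5)·f(k+1) = (k + 6)·f(k) + (1).
Degrees (1,1,0) ⇒ d ≤ 1.
Coefficient equations give f(k) = k/5.
So s_k = (B(k−1)f/C)·t_k = (k*(k + 6)/5)·t_k = -k/(5*k + 25).
s_(k+1) − s_k = -1/(k**2 + 11*k + 30) = t_k.
Sum = s_(10) − s_(2); s_(10) = -2/15, s_(2) = -2/35 ⇒ -8/105.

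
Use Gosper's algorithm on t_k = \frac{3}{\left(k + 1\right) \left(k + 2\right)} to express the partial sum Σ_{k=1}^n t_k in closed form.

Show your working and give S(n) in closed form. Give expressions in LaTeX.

S(n) = \frac{3 n}{2 \left(n + 2\right)}

The ratio is (k + 1)/(k + 3).
Gosper form: A/B · C(k+1)/C(k) with A=k + 1, B=k + 3, C=1.
Solve (k + 1)·f(k+1) − (k + 2)·f(k) = 1.
Degrees (1,1,0) ⇒ d ≤ 1.
Coefficient equations give f(k) = k.
So s_k = (B(k−1)f/C)·t_k = (k*(k + 2))·t_k = 3*k/(k + 1).
s_(k+1) − s_k = 3/(k**2 + 3*k + 2) = t_k.
Telescope: S(n) = s_(n+1) − s_(1) = 3*(n + 1)/(n + 2) − (3/2) = 3*n/(2*(n + 2)).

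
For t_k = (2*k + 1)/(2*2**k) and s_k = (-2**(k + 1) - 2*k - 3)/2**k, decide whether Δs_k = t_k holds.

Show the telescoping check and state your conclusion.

Valid — Δs_k = t_k.

s_(k+1) = -2 - k/2**k - 5/(2*2**k)
s_(k+1) − s_k = (2*k + 1)/(2*2**k)
(s_(k+1) − s_k) − t_k = 0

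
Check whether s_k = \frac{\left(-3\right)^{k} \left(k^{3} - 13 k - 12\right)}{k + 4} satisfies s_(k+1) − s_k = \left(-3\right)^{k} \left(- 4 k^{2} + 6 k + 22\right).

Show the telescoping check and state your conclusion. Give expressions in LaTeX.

Invalid: residual \frac{\left(-3\right)^{k} \left(4 k^{3} + 11 k^{2} - 49 k - 92\right)}{k^{2} + 9 k + 20} ≠ 0.

s_(k+1) = (-3)**(k + 1)*(-13*k + (k + 1)**3 - 25)/(k + 5)
s_(k+1) − s_k = (-3)**k*(-4*k**4 - 26*k**3 + 7*k**2 + 269*k + 348)/(k**2 + 9*k + 20)
(s_(k+1) − s_k) − t_k = (-3)**k*(4*k**3 + 11*k**2 - 49*k - 92)/(k**2 + 9*k + 20)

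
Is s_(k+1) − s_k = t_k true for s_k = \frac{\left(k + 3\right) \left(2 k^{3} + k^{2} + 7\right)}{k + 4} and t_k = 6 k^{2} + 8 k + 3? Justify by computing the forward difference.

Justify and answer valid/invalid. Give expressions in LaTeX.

s_(k+1) = (k + 4)*(2*(k + 1)**3 + (k + 1)**2 + 7)/(k + 5)
s_(k+1) − s_k = (6*k**4 + 58*k**3 + 164*k**2 + 152*k + 55)/(k**2 + 9*k + 20)
(s_(k+1) − s_k) − t_k = (-4*k**3 - 31*k**2 - 35*k - 5)/(k**2 + 9*k + 20)

Invalid: residual \frac{- 4 k^{3} - 31 k^{2} - 35 k - 5}{k^{2} + 9 k + 20} ≠ 0.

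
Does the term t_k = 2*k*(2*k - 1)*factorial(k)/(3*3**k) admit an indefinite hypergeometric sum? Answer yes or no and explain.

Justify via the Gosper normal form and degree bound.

Yes. s_k = 2*(2*k + 1)*factorial(k)/3**k.

Ratio r(k) = (k + 1)**2*(2*k + 1)/(3*k*(2*k - 1)).
Normal form (A,B,C) = (k/3 + 1/3, 1, k**2 - k/2).
Solve (k/3 + 1/3)·f(k+1) − (1)·f(k) = k**2 - k/2.
d = 1 from the (1,0,2) case.
A polynomial solution: f(k) = 3*(2*k + 1)/2.
Certificate R = B(k−1)f/C = 3*(2*k + 1)/(k*(2*k - 1)) gives s_k = 2*(2*k + 1)*factorial(k)/3**k.
Δs = 2*k*(2*k - 1)*factorial(k)/(3*3**k), as required.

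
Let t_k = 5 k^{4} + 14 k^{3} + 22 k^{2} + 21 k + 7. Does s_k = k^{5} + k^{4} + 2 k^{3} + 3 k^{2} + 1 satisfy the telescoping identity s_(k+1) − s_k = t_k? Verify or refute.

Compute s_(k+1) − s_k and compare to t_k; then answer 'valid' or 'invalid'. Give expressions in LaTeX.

Valid: the claim telescopes to t_k.

s_(k+1) = k**5 + 6*k**4 + 16*k**3 + 25*k**2 + 21*k + 8
s_(k+1) − s_k = 5*k**4 + 14*k**3 + 22*k**2 + 21*k + 7
(s_(k+1) − s_k) − t_k = 0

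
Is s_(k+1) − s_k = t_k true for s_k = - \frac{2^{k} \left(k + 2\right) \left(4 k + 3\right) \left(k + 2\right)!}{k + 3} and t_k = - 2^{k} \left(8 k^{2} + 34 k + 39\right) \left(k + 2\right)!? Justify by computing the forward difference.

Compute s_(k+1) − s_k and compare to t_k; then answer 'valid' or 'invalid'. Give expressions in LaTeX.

s_(k+1) = -2**(k + 1)*(k + 3)*(4*k + 7)*factorial(k + 3)/(k + 4)
s_(k+1) − s_k = -2**k*(8*k**4 + 82*k**3 + 315*k**2 + 544*k + 354)*factorial(k + 2)/((k + 3)*(k + 4))
(s_(k+1) − s_k) − t_k = 2**k*(8*k**3 + 58*k**2 + 137*k + 114)*factorial(k + 2)/((k + 3)*(k + 4))

Invalid: residual \frac{2^{k} \left(8 k^{3} + 58 k^{2} + 137 k + 114\right) \left(k + 2\right)!}{\left(k + 3\right) \left(k + 4\right)} ≠ 0.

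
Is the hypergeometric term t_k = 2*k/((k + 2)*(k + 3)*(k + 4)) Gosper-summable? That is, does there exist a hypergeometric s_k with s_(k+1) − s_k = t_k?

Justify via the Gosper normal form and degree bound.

Ratio r(k) = (k + 1)*(k + 2)/(k*(k + 5)).
Normal form (A,B,C) = (k + 2, k + 5, k).
f must satisfy (k + 2)·f(k+1) − (k + 4)·f(k) = k.
d = 2 from the (1,1,1) case.
A polynomial solution: f(k) = k*(k - 1)/6.
R(k) = B(k−1)·f(k)/C(k) = (k - 1)*(k + 4)/6; s_k = R·t_k = k*(k - 1)/(3*(k + 2)*(k + 3)).
Verify: 2*k/(k**3 + 9*k**2 + 26*k + 24) matches t_k.

Yes. s_k = k*(k - 1)/(3*(k + 2)*(k + 3)).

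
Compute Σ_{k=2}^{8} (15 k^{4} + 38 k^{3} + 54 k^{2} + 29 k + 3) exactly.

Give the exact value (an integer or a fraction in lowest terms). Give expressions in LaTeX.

t_(k+1)/t_k = (15*k**4 + 98*k**3 + 258*k**2 + 311*k + 139)/(15*k**4 + 38*k**3 + 54*k**2 + 29*k + 3).
Take A(k)=1, B(k)=1, C(k)=k**4 + 38*k**3/15 + 18*k**2/5 + 29*k/15 + 1/5.
f must satisfy (1)·f(k+1) − (1)·f(k) = k**4 + 38*k**3/15 + 18*k**2/5 + 29*k/15 + 1/5.
deg f ≤ 5 (via 0,0,4).
Solving with deg f ≤ 5: f(k) = k*(3*k**4 + 2*k**3 + 4*k**2 - 3*k - 3)/15.
Certificate R = B(k−1)f/C = k*(3*k**4 + 2*k**3 + 4*k**2 - 3*k - 3)/(15*k**4 + 38*k**3 + 54*k**2 + 29*k + 3) gives s_k = k*(3*k**4 + 2*k**3 + 4*k**2 - 3*k - 3).
s_(k+1) − s_k = 15*k**4 + 38*k**3 + 54*k**2 + 29*k + 3 = t_k.
Sum = s_(9) − s_(2); s_(9) = 192915, s_(2) = 142 ⇒ 192773.

Σ = 192773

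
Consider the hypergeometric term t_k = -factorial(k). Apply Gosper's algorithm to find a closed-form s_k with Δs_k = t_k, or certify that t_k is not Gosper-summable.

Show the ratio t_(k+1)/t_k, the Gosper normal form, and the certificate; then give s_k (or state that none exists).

not Gosper-summable; s_k does not exist

Ratio r(k) = k + 1.
So A=k + 1 and B=1, with C=1.
Need (k + 1)·f(k+1) − (1)·f(k) = 1.
Bound: deg f ≤ -1.
deg f ≤ -1 is impossible — no certificate.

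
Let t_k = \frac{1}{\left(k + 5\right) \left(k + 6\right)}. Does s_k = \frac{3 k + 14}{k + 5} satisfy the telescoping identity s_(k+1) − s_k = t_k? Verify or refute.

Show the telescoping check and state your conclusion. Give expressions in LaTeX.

Valid: the claim telescopes to t_k.

s_(k+1) = (3*k + 17)/(k + 6)
s_(k+1) − s_k = 1/(k**2 + 11*k + 30)
(s_(k+1) − s_k) − t_k = 0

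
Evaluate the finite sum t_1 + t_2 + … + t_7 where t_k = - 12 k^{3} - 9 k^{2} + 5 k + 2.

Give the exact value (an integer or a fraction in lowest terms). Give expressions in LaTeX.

Compute t_(k+1)/t_k: get (12*k**3 + 45*k**2 + 49*k + 14)/(12*k**3 + 9*k**2 - 5*k - 2).
Gosper form: A/B · C(k+1)/C(k) with A=1, B=1, C=k**3 + 3*k**2/4 - 5*k/12 - 1/6.
Solve (1)·f(k+1) − (1)·f(k) = k**3 + 3*k**2/4 - 5*k/12 - 1/6.
d = 4 from the (0,0,3) case.
Solving with deg f ≤ 4: f(k) = k*(k + 1)*(3*k**2 - 6*k + 2)/12.
Then R = B(k−1)f/C = k*(3*k**2 - 6*k + 2)/(12*k**2 - 3*k - 2), so s_k = R(k)·t_k = k*(-3*k**3 + 3*k**2 + 4*k - 2).
Check: Δs_k = -12*k**3 - 9*k**2 + 5*k + 2. ✓
Σ_(k=1)^(7) t_k = s_(8) − s_(1) = -10512 − (2) = -10514.

Σ = -10514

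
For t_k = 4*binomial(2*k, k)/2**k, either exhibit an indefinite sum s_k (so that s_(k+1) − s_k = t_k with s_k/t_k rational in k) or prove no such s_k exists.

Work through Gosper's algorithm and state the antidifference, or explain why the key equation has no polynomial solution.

Compute t_(k+1)/t_k: get (2*k + 1)/(k + 1).
So A=2*k + 1 and B=k + 1, with C=1.
Key eq: (2*k + 1)·f(k+1) = (k)·f(k) + (1).
Bound: deg f ≤ -1.
Negative degree bound (-1): no f exists, t_k not Gosper-summable.

none — t_k is not Gosper-summable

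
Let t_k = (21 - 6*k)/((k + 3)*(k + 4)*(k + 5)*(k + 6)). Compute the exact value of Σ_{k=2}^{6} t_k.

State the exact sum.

Σ = 31/9240

Step 1: r(k) = (k + 3)*(2*k - 5)/((k + 7)*(2*k - 7)).
Take A(k)=k + 3, B(k)=k + 7, C(k)=k - 7/2.
Solve (k + 3)·f(k+1) − (k + 6)·f(k) = k - 7/2.
Degrees (1,1,1) ⇒ d ≤ 3.
Coefficient equations give f(k) = -k*(k**2 + 12*k + 92)/90.
So s_k = (B(k−1)f/C)·t_k = (-k*(k + 6)*(k**2 + 12*k + 92)/(45*(2*k - 7)))·t_k = k*(k**2 + 12*k + 92)/(15*(k + 3)*(k + 4)*(k + 5)).
Check: Δs_k = 3*(7 - 2*k)/(k**4 + 18*k**3 + 119*k**2 + 342*k + 360). ✓
Evaluate s at k=7 and k=2: 7/88 and 8/105; difference 31/9240.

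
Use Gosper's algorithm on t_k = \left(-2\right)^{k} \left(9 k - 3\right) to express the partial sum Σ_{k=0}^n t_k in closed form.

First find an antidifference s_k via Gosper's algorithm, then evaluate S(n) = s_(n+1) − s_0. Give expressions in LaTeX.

S(n) = 6 \left(-2\right)^{n} n - 3

Ratio r(k) = 2*(-3*k - 2)/(3*k - 1).
Take A(k)=-2, B(k)=1, C(k)=k - 1/3.
Key eq: (-2)·f(k+1) = (1)·f(k) + (k - 1/3).
d = 1 from the (0,0,1) case.
Solve for f: f(k) = -(k - 1)/3 (degree 1 ≤ 1).
Get s_k = R·t_k = 3*(-2)**k*(1 - k) with R(k) = B(k−1)f(k)/C(k) = -(k - 1)/(3*k - 1).
s_(k+1) − s_k = (-2)**k*(9*k - 3) = t_k.
Σ_(k=0)^n t_k = s_(n+1) − s_(0) = (6*(-2)**n*n) − (3), i.e. 6*(-2)**n*n - 3.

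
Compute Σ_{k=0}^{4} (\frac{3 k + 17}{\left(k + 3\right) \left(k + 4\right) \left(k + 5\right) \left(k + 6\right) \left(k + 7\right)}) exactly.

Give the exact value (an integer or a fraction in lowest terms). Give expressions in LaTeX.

Step 1: r(k) = (k + 3)*(3*k + 20)/((k + 8)*(3*k + 17)).
Factor: A=k + 3; B=k + 8; C=k + 17/3.
Need (k + 3)·f(k+1) − (k + 7)·f(k) = k + 17/3.
From deg A=1, deg B=1, deg C=1: d=4.
Solving with deg f ≤ 4: f(k) = k*(k + 5)*(k**2 + 13*k + 54)/216.
Then R = B(k−1)f/C = k*(k + 5)*(k + 7)*(k**2 + 13*k + 54)/(72*(3*k + 17)), so s_k = R(k)·t_k = k*(k**2 + 13*k + 54)/(72*(k**3 + 13*k**2 + 54*k + 72)).
Check: Δs_k = (3*k + 17)/(k**5 + 25*k**4 + 245*k**3 + 1175*k**2 + 2754*k + 2520). ✓
Telescoping: Σ = s_(5) − s_(0) = 5/396 − (0) = 5/396.

Σ = 5/396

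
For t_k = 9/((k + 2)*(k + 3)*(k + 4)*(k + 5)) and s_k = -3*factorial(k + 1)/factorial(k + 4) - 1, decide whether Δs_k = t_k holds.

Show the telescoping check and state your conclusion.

Valid: the claim telescopes to t_k.

s_(k+1) = -3*factorial(k + 2)/factorial(k + 5) - 1
s_(k+1) − s_k = 9/((k + 2)*(k + 3)*(k + 4)*(k + 5))
(s_(k+1) − s_k) − t_k = 0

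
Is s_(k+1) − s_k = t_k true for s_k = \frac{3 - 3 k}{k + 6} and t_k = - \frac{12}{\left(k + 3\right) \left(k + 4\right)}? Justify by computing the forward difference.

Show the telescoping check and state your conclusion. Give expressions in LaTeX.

Invalid: residual \frac{9 \left(- k^{2} + k + 28\right)}{k^{4} + 20 k^{3} + 145 k^{2} + 450 k + 504} ≠ 0.

s_(k+1) = -3*k/(k + 7)
s_(k+1) − s_k = -21/(k**2 + 13*k + 42)
(s_(k+1) − s_k) − t_k = 9*(-k**2 + k + 28)/(k**4 + 20*k**3 + 145*k**2 + 450*k + 504)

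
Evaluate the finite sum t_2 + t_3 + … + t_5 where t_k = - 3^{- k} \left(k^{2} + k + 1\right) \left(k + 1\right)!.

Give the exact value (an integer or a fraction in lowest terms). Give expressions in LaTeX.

Σ = -3758/27

Compute t_(k+1)/t_k: get (k + 2)*(k + (k + 1)**2 + 2)/(3*(k**2 + k + 1)).
Normal form (A,B,C) = (k/3 + 2/3, 1, k**2 + k + 1).
Solve (k/3 + 2/3)·f(k+1) − (1)·f(k) = k**2 + k + 1.
Degrees (1,0,2) ⇒ d ≤ 1.
Solve for f: f(k) = 3*(k + 1) (degree 1 ≤ 1).
R(k) = B(k−1)·f(k)/C(k) = 3*(k + 1)/(k**2 + k + 1); s_k = R·t_k = -3**(1 - k)*(k + 1)*factorial(k + 1).
Verify: -(k**2 + k + 1)*factorial(k + 1)/3**k matches t_k.
Telescoping: Σ = s_(6) − s_(2) = -3920/27 − (-6) = -3758/27.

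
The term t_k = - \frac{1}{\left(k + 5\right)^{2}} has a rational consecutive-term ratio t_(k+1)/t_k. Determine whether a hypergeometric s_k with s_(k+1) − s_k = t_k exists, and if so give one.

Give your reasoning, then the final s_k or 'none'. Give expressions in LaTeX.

t_(k+1)/t_k = (k + 5)**2/(k + 6)**2.
A = k**2 + 10*k + 25, B = k**2 + 12*k + 36, C = 1.
Need (k**2 + 10*k + 25)·f(k+1) − (k**2 + 10*k + 25)·f(k) = 1.
d = 0 from the (2,2,0) case.
Generic f = c0 gives residual -1; -1 = 0 cannot hold, so t_k is not Gosper-summable.

none (Gosper's algorithm certifies no s_k)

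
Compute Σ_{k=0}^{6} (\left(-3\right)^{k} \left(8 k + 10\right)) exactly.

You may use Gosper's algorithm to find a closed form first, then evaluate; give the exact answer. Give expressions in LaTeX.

The ratio is 3*(-4*k - 9)/(4*k + 5).
Gosper form: A/B · C(k+1)/C(k) with A=-3, B=1, C=k + 5/4.
f must satisfy (-3)·f(k+1) − (1)·f(k) = k + 5/4.
From deg A=0, deg B=0, deg C=1: d=1.
Coefficient equations give f(k) = -(2*k + 1)/8.
Then R = B(k−1)f/C = -(2*k + 1)/(2*(4*k + 5)), so s_k = R(k)·t_k = (-3)**k*(-2*k - 1).
Verify: (-3)**k*(8*k + 10) matches t_k.
Sum = s_(7) − s_(0); s_(7) = 32805, s_(0) = -1 ⇒ 32806.

Σ = 32806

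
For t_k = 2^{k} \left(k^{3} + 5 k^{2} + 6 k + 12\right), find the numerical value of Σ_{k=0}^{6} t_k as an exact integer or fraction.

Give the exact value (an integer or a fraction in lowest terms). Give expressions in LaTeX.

Σ = 41724

The ratio is 2*(k**3 + 8*k**2 + 19*k + 24)/(k**3 + 5*k**2 + 6*k + 12).
Take A(k)=2, B(k)=1, C(k)=k**3 + 5*k**2 + 6*k + 12.
Set up (2)·f(k+1) − (1)·f(k) − (k**3 + 5*k**2 + 6*k + 12) = 0.
Degrees (0,0,3) ⇒ d ≤ 3.
Coefficient equations give f(k) = k**3 - k**2 + 4*k + 4.
Certificate R = B(k−1)f/C = (k**3 - k**2 + 4*k + 4)/(k**3 + 5*k**2 + 6*k + 12) gives s_k = 2**k*(k**3 - k**2 + 4*k + 4).
Check: Δs_k = 2**k*(k**3 + 5*k**2 + 6*k + 12). ✓
Sum = s_(7) − s_(0); s_(7) = 41728, s_(0) = 4 ⇒ 41724.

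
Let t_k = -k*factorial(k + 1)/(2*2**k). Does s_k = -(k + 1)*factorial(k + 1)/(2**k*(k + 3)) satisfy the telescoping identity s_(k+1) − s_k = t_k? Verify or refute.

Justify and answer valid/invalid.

s_(k+1) = -(k + 2)*factorial(k + 2)/(2*2**k*(k + 4))
s_(k+1) − s_k = -(k**3 + 5*k**2 + 6*k + 4)*factorial(k + 1)/(2*2**k*(k + 3)*(k + 4))
(s_(k+1) − s_k) − t_k = (k**2 + 3*k - 2)*factorial(k + 1)/(2**k*(k + 3)*(k + 4))

Invalid: residual (k**2 + 3*k - 2)*factorial(k + 1)/(2**k*(k + 3)*(k + 4)) ≠ 0.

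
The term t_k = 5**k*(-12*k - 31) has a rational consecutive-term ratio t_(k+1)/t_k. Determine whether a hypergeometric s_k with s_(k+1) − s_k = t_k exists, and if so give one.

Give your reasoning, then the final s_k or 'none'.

Ratio r(k) = 5*(12*k + 43)/(12*k + 31).
A = 5, B = 1, C = k + 31/12.
f must satisfy (5)·f(k+1) − (1)·f(k) = k + 31/12.
Degrees (0,0,1) ⇒ d ≤ 1.
Coefficient equations give f(k) = (3*k + 4)/12.
R(k) = B(k−1)·f(k)/C(k) = (3*k + 4)/(12*k + 31); s_k = R·t_k = 5**k*(-3*k - 4).
s_(k+1) − s_k = 5**k*(-12*k - 31) = t_k.

s_k = 5**k*(-3*k - 4)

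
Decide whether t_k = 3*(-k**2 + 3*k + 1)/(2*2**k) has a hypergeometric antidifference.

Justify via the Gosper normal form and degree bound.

r(k) = (k**2 - k - 3)/(2*(k**2 - 3*k - 1)) after simplifying.
Factor: A=1/2; B=1; C=k**2 - 3*k - 1.
Key eq: (1/2)·f(k+1) = (1)·f(k) + (k**2 - 3*k - 1).
Bound: deg f ≤ 2.
Coefficient equations give f(k) = -2*(k**2 - k - 1).
R(k) = B(k−1)·f(k)/C(k) = -2*(k**2 - k - 1)/(k**2 - 3*k - 1); s_k = R·t_k = 3*(k**2 - k - 1)/2**k.
s_(k+1) − s_k = 3*(-k**2 + 3*k + 1)/(2*2**k) = t_k.

Yes. s_k = 3*(k**2 - k - 1)/2**k.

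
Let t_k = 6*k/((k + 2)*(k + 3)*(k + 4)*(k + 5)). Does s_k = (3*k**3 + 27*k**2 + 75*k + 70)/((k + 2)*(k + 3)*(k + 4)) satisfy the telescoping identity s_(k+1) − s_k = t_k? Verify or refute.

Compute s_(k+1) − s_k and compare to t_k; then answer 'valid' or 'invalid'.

Valid — Δs_k = t_k.

s_(k+1) = (75*k + 3*(k + 1)**3 + 27*(k + 1)**2 + 145)/((k + 3)*(k + 4)*(k + 5))
s_(k+1) − s_k = 6*k/(k**4 + 14*k**3 + 71*k**2 + 154*k + 120)
(s_(k+1) − s_k) − t_k = 0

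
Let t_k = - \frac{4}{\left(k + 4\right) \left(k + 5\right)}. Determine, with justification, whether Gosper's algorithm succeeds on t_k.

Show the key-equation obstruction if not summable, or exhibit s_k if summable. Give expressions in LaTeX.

r(k) = (k + 4)/(k + 6) after simplifying.
So A=k + 4 and B=k + 6, with C=1.
Set up (k + 4)·f(k+1) − (k + 5)·f(k) − (1) = 0.
Bound: deg f ≤ 1.
A polynomial solution: f(k) = k/4.
Then R = B(k−1)f/C = k*(k + 5)/4, so s_k = R(k)·t_k = -k/(k + 4).
Check: Δs_k = -4/(k**2 + 9*k + 20). ✓

Yes. s_k = - \frac{k}{k + 4}.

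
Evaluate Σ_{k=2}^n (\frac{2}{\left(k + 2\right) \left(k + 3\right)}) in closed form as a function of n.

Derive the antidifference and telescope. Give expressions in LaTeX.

S(n) = \frac{n - 1}{2 \left(n + 3\right)}

Compute t_(k+1)/t_k: get (k + 2)/(k + 4).
Take A(k)=k + 2, B(k)=k + 4, C(k)=1.
Need (k + 2)·f(k+1) − (k + 3)·f(k) = 1.
d = 1 from the (1,1,0) case.
Coefficient equations give f(k) = k/2.
Get s_k = R·t_k = k/(k + 2) with R(k) = B(k−1)f(k)/C(k) = k*(k + 3)/2.
s_(k+1) − s_k = 2/(k**2 + 5*k + 6) = t_k.
Evaluate: s_(n+1) = (n + 1)/(n + 3); subtract s_(2) = 1/2 ⇒ S(n) = (n - 1)/(2*(n + 3)).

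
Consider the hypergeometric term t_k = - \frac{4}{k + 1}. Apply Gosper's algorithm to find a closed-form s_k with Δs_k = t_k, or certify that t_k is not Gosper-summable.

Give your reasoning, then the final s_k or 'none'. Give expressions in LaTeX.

Ratio r(k) = (k + 1)/(k + 2).
A = k + 1, B = k + 2, C = 1.
f must satisfy (k + 1)·f(k+1) − (k + 1)·f(k) = 1.
Bound: deg f ≤ 0.
Write f(k) = c0. Then LHS − RHS = -1, requiring -1 = 0: contradictory. No certificate.

not Gosper-summable; s_k does not exist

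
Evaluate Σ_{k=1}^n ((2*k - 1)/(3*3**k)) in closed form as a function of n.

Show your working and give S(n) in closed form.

Compute t_(k+1)/t_k: get (2*k + 1)/(3*(2*k - 1)).
A = 1/3, B = 1, C = k - 1/2.
Need (1/3)·f(k+1) − (1)·f(k) = k - 1/2.
d = 1 from the (0,0,1) case.
Solving with deg f ≤ 1: f(k) = -3*k/2.
R(k) = B(k−1)·f(k)/C(k) = -3*k/(2*k - 1); s_k = R·t_k = -k/3**k.
Δs = (2*k - 1)/(3*3**k), as required.
Telescope: S(n) = s_(n+1) − s_(1) = 3**(-n - 1)*(-n - 1) − (-1/3) = 3**(-n - 1)*(3**n - n - 1).

S(n) = 3**(-n - 1)*(3**n - n - 1)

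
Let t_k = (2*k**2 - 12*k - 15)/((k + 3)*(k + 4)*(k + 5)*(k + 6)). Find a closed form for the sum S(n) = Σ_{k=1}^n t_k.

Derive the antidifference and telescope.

t_(k+1)/t_k = (k + 3)*(12*k - 2*(k + 1)**2 + 27)/((k + 7)*(-2*k**2 + 12*k + 15)).
A = k + 3, B = k + 7, C = k**2 - 6*k - 15/2.
Solve (k + 3)·f(k+1) − (k + 6)·f(k) = k**2 - 6*k - 15/2.
deg f ≤ 3 (via 1,1,2).
Solving with deg f ≤ 3: f(k) = -k*(k**2 + 72*k + 77)/60.
Then R = B(k−1)f/C = -k*(k + 6)*(k**2 + 72*k + 77)/(30*(2*k**2 - 12*k - 15)), so s_k = R(k)·t_k = k*(-k**2 - 72*k - 77)/(30*(k + 3)*(k + 4)*(k + 5)).
Δs = (2*k**2 - 12*k - 15)/(k**4 + 18*k**3 + 119*k**2 + 342*k + 360), as required.
Evaluate: s_(n+1) = (-n**3 - 75*n**2 - 224*n - 150)/(30*(n**3 + 15*n**2 + 74*n + 120)); subtract s_(1) = -1/24 ⇒ S(n) = n*(n**2 - 225*n - 526)/(120*(n**3 + 15*n**2 + 74*n + 120)).

S(n) = n*(n**2 - 225*n - 526)/(120*(n**3 + 15*n**2 + 74*n + 120))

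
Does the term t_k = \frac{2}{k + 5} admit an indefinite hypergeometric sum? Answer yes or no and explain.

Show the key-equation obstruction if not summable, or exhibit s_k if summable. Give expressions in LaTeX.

Ratio r(k) = (k + 5)/(k + 6).
Take A(k)=k + 5, B(k)=k + 6, C(k)=1.
Set up (k + 5)·f(k+1) − (k + 5)·f(k) − (1) = 0.
Degrees (1,1,0) ⇒ d ≤ 0.
f = c0 ⇒ A·f(k+1) − B(k−1)·f(k) − C = -1. The system {-1 = 0} is inconsistent; no antidifference.

No. Not Gosper-summable.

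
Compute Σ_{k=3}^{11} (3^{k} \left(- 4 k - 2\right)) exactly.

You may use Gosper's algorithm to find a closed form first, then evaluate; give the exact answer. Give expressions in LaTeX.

Σ = -11691594

r(k) = 3*(2*k + 3)/(2*k + 1) after simplifying.
Gosper form: A/B · C(k+1)/C(k) with A=3, B=1, C=k + 1/2.
f must satisfy (3)·f(k+1) − (1)·f(k) = k + 1/2.
d = 1 from the (0,0,1) case.
A polynomial solution: f(k) = (k - 1)/2.
Get s_k = R·t_k = 2*3**k*(1 - k) with R(k) = B(k−1)f(k)/C(k) = (k - 1)/(2*k + 1).
Check: Δs_k = 3**k*(-4*k - 2). ✓
Σ_(k=3)^(11) t_k = s_(12) − s_(3) = -11691702 − (-108) = -11691594.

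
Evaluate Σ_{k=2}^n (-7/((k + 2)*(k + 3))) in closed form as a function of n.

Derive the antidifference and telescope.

r(k) = (k + 2)/(k + 4) after simplifying.
Take A(k)=k + 2, B(k)=k + 4, C(k)=1.
Solve (k + 2)·f(k+1) − (k + 3)·f(k) = 1.
From deg A=1, deg B=1, deg C=0: d=1.
A polynomial solution: f(k) = k/2.
R(k) = B(k−1)·f(k)/C(k) = k*(k + 3)/2; s_k = R·t_k = -7*k/(2*k + 4).
Δs = -7/(k**2 + 5*k + 6), as required.
s_(n+1) = 7*(-n - 1)/(2*(n + 3)) and s_(2) = -7/4, so S(n) = 7*(1 - n)/(4*(n + 3)).

S(n) = 7*(1 - n)/(4*(n + 3))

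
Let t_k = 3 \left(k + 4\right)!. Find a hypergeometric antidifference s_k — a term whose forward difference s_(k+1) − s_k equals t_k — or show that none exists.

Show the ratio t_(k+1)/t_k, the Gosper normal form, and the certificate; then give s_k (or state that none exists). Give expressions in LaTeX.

no hypergeometric antidifference exists

Ratio r(k) = k + 5.
Take A(k)=k + 5, B(k)=1, C(k)=1.
Key eq: (k + 5)·f(k+1) = (1)·f(k) + (1).
From deg A=1, deg B=0, deg C=0: d=-1.
deg f ≤ -1 is impossible — no certificate.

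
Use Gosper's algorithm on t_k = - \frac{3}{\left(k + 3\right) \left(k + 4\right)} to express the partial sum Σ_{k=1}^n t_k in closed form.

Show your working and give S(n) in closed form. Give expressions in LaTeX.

S(n) = - \frac{3 n}{4 n + 16}

r(k) = (k + 3)/(k + 5) after simplifying.
Gosper form: A/B · C(k+1)/C(k) with A=k + 3, B=k + 5, C=1.
Set up (k + 3)·f(k+1) − (k + 4)·f(k) − (1) = 0.
From deg A=1, deg B=1, deg C=0: d=1.
Match coefficients ⇒ f(k) = k/3.
Certificate R = B(k−1)f/C = k*(k + 4)/3 gives s_k = -k/(k + 3).
s_(k+1) − s_k = -3/(k**2 + 7*k + 12) = t_k.
s_(n+1) = (-n - 1)/(n + 4) and s_(1) = -1/4, so S(n) = -3*n/(4*n + 16).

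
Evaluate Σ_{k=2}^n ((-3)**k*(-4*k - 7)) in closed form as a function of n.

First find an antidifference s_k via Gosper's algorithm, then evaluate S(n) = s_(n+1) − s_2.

Compute t_(k+1)/t_k: get 3*(-4*k - 11)/(4*k + 7).
A = -3, B = 1, C = k + 7/4.
Solve (-3)·f(k+1) − (1)·f(k) = k + 7/4.
deg f ≤ 1 (via 0,0,1).
Match coefficients ⇒ f(k) = -(k + 1)/4.
So s_k = (B(k−1)f/C)·t_k = (-(k + 1)/(4*k + 7))·t_k = (-3)**k*(k + 1).
Check: Δs_k = (-3)**k*(-4*k - 7). ✓
Σ_(k=2)^n t_k = s_(n+1) − s_(2) = ((-3)**(n + 1)*(n + 2)) − (27), i.e. -3*(-3)**n*n - 6*(-3)**n - 27.

S(n) = -3*(-3)**n*n - 6*(-3)**n - 27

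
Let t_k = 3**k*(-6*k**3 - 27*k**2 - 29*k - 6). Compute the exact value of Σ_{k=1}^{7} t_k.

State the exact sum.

Step 1: r(k) = 3*(6*k**3 + 45*k**2 + 101*k + 68)/(6*k**3 + 27*k**2 + 29*k + 6).
So A=3 and B=1, with C=k**3 + 9*k**2/2 + 29*k/6 + 1.
Set up (3)·f(k+1) − (1)·f(k) − (k**3 + 9*k**2/2 + 29*k/6 + 1) = 0.
Degrees (0,0,3) ⇒ d ≤ 3.
Solve for f: f(k) = (3*k**3 + k - 3)/6 (degree 3 ≤ 3).
Certificate R = B(k−1)f/C = (3*k**3 + k - 3)/((k + 3)*(6*k**2 + 9*k + 2)) gives s_k = 3**k*(-3*k**3 - k + 3).
Check: Δs_k = 3**k*(3*k**3 - 2*k - 9*(k + 1)**3 + 3). ✓
Σ_(k=1)^(7) t_k = s_(8) − s_(1) = -10110501 − (-3) = -10110498.

Σ = -10110498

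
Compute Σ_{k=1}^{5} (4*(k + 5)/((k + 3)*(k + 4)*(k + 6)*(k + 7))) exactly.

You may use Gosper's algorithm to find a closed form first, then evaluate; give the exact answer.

Σ = 10/189

Ratio r(k) = (k + 3)*(k + 6)**2/((k + 5)**2*(k + 8)).
Take A(k)=k + 3, B(k)=k + 8, C(k)=k**2 + 10*k + 25.
Need (k + 3)·f(k+1) − (k + 7)·f(k) = k**2 + 10*k + 25.
d = 4 from the (1,1,2) case.
Solving with deg f ≤ 4: f(k) = k*(k + 4)*(k + 5)*(k + 9)/36.
So s_k = (B(k−1)f/C)·t_k = (k*(k + 4)*(k + 7)*(k + 9)/(36*(k + 5)))·t_k = k*(k + 9)/(9*(k**2 + 9*k + 18)).
Δs = 4*(k + 5)/(k**4 + 20*k**3 + 145*k**2 + 450*k + 504), as required.
Telescoping: Σ = s_(6) − s_(1) = 5/54 − (5/126) = 10/189.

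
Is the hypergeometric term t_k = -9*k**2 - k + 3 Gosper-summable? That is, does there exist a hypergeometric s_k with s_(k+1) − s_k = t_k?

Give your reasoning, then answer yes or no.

Yes. s_k = k*(-3*k**2 + 4*k + 2).

The ratio is (k + 9*(k + 1)**2 - 2)/(9*k**2 + k - 3).
A = 1, B = 1, C = k**2 + k/9 - 1/3.
Set up (1)·f(k+1) − (1)·f(k) − (k**2 + k/9 - 1/3) = 0.
deg f ≤ 3 (via 0,0,2).
Solve for f: f(k) = k*(3*k**2 - 4*k - 2)/9 (degree 3 ≤ 3).
Then R = B(k−1)f/C = k*(3*k**2 - 4*k - 2)/(9*k**2 + k - 3), so s_k = R(k)·t_k = k*(-3*k**2 + 4*k + 2).
s_(k+1) − s_k = -9*k**2 - k + 3 = t_k.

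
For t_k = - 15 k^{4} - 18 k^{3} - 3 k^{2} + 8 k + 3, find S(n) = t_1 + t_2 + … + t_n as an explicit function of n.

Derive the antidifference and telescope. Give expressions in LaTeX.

S(n) = n \left(- 3 n^{4} - 12 n^{3} - 15 n^{2} - 2 n + 7\right)

The ratio is (15*k**4 + 78*k**3 + 147*k**2 + 112*k + 25)/(15*k**4 + 18*k**3 + 3*k**2 - 8*k - 3).
So A=1 and B=1, with C=k**4 + 6*k**3/5 + k**2/5 - 8*k/15 - 1/5.
Set up (1)·f(k+1) − (1)·f(k) − (k**4 + 6*k**3/5 + k**2/5 - 8*k/15 - 1/5) = 0.
deg f ≤ 5 (via 0,0,4).
Coefficient equations give f(k) = k*(3*k**4 - 3*k**3 - 3*k**2 - k + 1)/15.
Then R = B(k−1)f/C = k*(3*k**4 - 3*k**3 - 3*k**2 - k + 1)/(15*k**4 + 18*k**3 + 3*k**2 - 8*k - 3), so s_k = R(k)·t_k = k*(-3*k**4 + 3*k**3 + 3*k**2 + k - 1).
Δs = -15*k**4 - 18*k**3 - 3*k**2 + 8*k + 3, as required.
Evaluate: s_(n+1) = -3*n**5 - 12*n**4 - 15*n**3 - 2*n**2 + 7*n + 3; subtract s_(1) = 3 ⇒ S(n) = n*(-3*n**4 - 12*n**3 - 15*n**2 - 2*n + 7).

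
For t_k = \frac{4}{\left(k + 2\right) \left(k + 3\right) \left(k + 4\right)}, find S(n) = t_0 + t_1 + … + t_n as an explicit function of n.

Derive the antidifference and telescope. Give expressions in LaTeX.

Compute t_(k+1)/t_k: get (k + 2)/(k + 5).
So A=k + 2 and B=k + 5, with C=1.
Solve (k + 2)·f(k+1) − (k + 4)·f(k) = 1.
Degrees (1,1,0) ⇒ d ≤ 2.
Solving with deg f ≤ 2: f(k) = k*(k + 5)/12.
Get s_k = R·t_k = k*(k + 5)/(3*(k + 2)*(k + 3)) with R(k) = B(k−1)f(k)/C(k) = k*(k + 4)*(k + 5)/12.
Verify: 4/(k**3 + 9*k**2 + 26*k + 24) matches t_k.
Σ_(k=0)^n t_k = s_(n+1) − s_(0) = ((n**2 + 7*n + 6)/(3*(n**2 + 7*n + 12))) − (0), i.e. (n**2 + 7*n + 6)/(3*(n**2 + 7*n + 12)).

S(n) = \frac{n^{2} + 7 n + 6}{3 \left(n^{2} + 7 n + 12\right)}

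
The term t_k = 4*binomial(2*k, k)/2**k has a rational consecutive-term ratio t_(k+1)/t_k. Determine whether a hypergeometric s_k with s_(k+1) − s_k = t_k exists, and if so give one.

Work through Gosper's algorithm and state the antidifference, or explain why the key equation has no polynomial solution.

no hypergeometric antidifference exists

r(k) = (2*k + 1)/(k + 1) after simplifying.
Gosper form: A/B · C(k+1)/C(k) with A=2*k + 1, B=k + 1, C=1.
f must satisfy (2*k + 1)·f(k+1) − (k)·f(k) = 1.
d = -1 from the (1,1,0) case.
Bound -1 < 0, so the key equation has no polynomial solution.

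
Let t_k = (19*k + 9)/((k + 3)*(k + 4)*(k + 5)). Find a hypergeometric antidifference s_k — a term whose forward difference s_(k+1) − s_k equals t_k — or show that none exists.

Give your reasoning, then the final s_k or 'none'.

s_k = k*(11*k + 1)/(4*(k + 3)*(k + 4))

The ratio is (k + 3)*(19*k + 28)/((k + 6)*(19*k + 9)).
Gosper form: A/B · C(k+1)/C(k) with A=k + 3, B=k + 6, C=k + 9/19.
Solve (k + 3)·f(k+1) − (k + 5)·f(k) = k + 9/19.
deg f ≤ 2 (via 1,1,1).
Match coefficients ⇒ f(k) = k*(11*k + 1)/76.
Then R = B(k−1)f/C = k*(k + 5)*(11*k + 1)/(4*(19*k + 9)), so s_k = R(k)·t_k = k*(11*k + 1)/(4*(k + 3)*(k + 4)).
Verify: (19*k + 9)/(k**3 + 12*k**2 + 47*k + 60) matches t_k.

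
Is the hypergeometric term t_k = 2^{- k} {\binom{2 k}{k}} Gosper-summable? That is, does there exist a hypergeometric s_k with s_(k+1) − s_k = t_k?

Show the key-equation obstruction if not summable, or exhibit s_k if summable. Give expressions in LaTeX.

t_(k+1)/t_k = (2*k + 1)/(k + 1).
Gosper form: A/B · C(k+1)/C(k) with A=2*k + 1, B=k + 1, C=1.
Key eq: (2*k + 1)·f(k+1) = (k)·f(k) + (1).
d = -1 from the (1,1,0) case.
d = -1 < 0 ⇒ no nonzero polynomial f; not summable.

No; the degree bound rules out any f.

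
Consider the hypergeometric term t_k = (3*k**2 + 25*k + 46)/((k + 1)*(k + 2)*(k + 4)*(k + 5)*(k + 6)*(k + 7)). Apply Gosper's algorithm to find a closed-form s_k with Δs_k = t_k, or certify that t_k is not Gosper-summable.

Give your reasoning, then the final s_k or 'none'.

Step 1: r(k) = (k + 1)*(k + 4)*(25*k + 3*(k + 1)**2 + 71)/((k + 3)*(k + 8)*(3*k**2 + 25*k + 46)).
A = k + 1, B = k + 8, C = k**3 + 34*k**2/3 + 121*k/3 + 46.
Set up (k + 1)·f(k+1) − (k + 7)·f(k) − (k**3 + 34*k**2/3 + 121*k/3 + 46) = 0.
From deg A=1, deg B=1, deg C=3: d=6.
Coefficient equations give f(k) = k*(k + 2)*(k + 3)*(k + 5)*(k**2 + 11*k + 34)/72.
R(k) = B(k−1)·f(k)/C(k) = k*(k + 2)*(k + 5)*(k + 7)*(k**2 + 11*k + 34)/(24*(3*k**2 + 25*k + 46)); s_k = R·t_k = k*(k**2 + 11*k + 34)/(24*(k**3 + 11*k**2 + 34*k + 24)).
s_(k+1) − s_k = (3*k**2 + 25*k + 46)/(k**6 + 25*k**5 + 247*k**4 + 1219*k**3 + 3112*k**2 + 3796*k + 1680) = t_k.

s_k = k*(k**2 + 11*k + 34)/(24*(k**3 + 11*k**2 + 34*k + 24))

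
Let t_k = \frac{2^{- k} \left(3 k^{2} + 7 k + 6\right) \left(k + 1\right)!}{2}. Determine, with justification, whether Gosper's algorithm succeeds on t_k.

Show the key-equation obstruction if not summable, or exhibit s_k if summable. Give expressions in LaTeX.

Step 1: r(k) = (k + 2)*(7*k + 3*(k + 1)**2 + 13)/(2*(3*k**2 + 7*k + 6)).
Gosper form: A/B · C(k+1)/C(k) with A=k/2 + 1, B=1, C=k**2 + 7*k/3 + 2.
Set up (k/2 + 1)·f(k+1) − (1)·f(k) − (k**2 + 7*k/3 + 2) = 0.
Bound: deg f ≤ 1.
A polynomial solution: f(k) = 2*(3*k + 4)/3.
R(k) = B(k−1)·f(k)/C(k) = 2*(3*k + 4)/(3*k**2 + 7*k + 6); s_k = R·t_k = (3*k + 4)*factorial(k + 1)/2**k.
s_(k+1) − s_k = (3*k**2 + 7*k + 6)*factorial(k + 1)/(2*2**k) = t_k.

Yes. s_k = 2^{- k} \left(3 k + 4\right) \left(k + 1\right)!.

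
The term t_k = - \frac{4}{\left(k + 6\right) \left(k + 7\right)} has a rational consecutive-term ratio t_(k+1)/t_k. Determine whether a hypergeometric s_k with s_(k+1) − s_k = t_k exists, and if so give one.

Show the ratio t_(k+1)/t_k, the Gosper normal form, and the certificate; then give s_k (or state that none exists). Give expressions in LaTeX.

Ratio r(k) = (k + 6)/(k + 8).
Gosper form: A/B · C(k+1)/C(k) with A=k + 6, B=k + 8, C=1.
Key eq: (k + 6)·f(k+1) = (k + 7)·f(k) + (1).
From deg A=1, deg B=1, deg C=0: d=1.
A polynomial solution: f(k) = k/6.
Then R = B(k−1)f/C = k*(k + 7)/6, so s_k = R(k)·t_k = -2*k/(3*k + 18).
Check: Δs_k = -4/(k**2 + 13*k + 42). ✓

s_k = - \frac{2 k}{3 k + 18}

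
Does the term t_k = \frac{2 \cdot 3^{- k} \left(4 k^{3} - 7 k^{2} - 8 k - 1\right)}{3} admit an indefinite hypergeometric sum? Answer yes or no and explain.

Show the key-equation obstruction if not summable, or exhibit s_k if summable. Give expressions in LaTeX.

t_(k+1)/t_k = (4*k**3 + 5*k**2 - 10*k - 12)/(3*(4*k**3 - 7*k**2 - 8*k - 1)).
Gosper form: A/B · C(k+1)/C(k) with A=1/3, B=1, C=k**3 - 7*k**2/4 - 2*k - 1/4.
Solve (1/3)·f(k+1) − (1)·f(k) = k**3 - 7*k**2/4 - 2*k - 1/4.
From deg A=0, deg B=0, deg C=3: d=3.
Solve for f: f(k) = -3*(4*k**3 - k**2 - 3*k - 1)/8 (degree 3 ≤ 3).
So s_k = (B(k−1)f/C)·t_k = (-3*(4*k**3 - k**2 - 3*k - 1)/(2*(4*k**3 - 7*k**2 - 8*k - 1)))·t_k = (-4*k**3 + k**2 + 3*k + 1)/3**k.
Verify: 2*(4*k**3 - 7*k**2 - 8*k - 1)/(3*3**k) matches t_k.

Yes. s_k = 3^{- k} \left(- 4 k^{3} + k^{2} + 3 k + 1\right).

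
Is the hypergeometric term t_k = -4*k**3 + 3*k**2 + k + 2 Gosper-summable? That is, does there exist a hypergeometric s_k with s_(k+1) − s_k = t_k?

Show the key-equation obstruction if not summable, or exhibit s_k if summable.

Yes. s_k = k*(-k**3 + 3*k**2 - 2*k + 2).

Compute t_(k+1)/t_k: get (4*k**3 + 9*k**2 + 5*k - 2)/(4*k**3 - 3*k**2 - k - 2).
Normal form (A,B,C) = (1, 1, k**3 - 3*k**2/4 - k/4 - 1/2).
Solve (1)·f(k+1) − (1)·f(k) = k**3 - 3*k**2/4 - k/4 - 1/2.
d = 4 from the (0,0,3) case.
A polynomial solution: f(k) = k*(k**3 - 3*k**2 + 2*k - 2)/4.
So s_k = (B(k−1)f/C)·t_k = (k*(k**3 - 3*k**2 + 2*k - 2)/(4*k**3 - 3*k**2 - k - 2))·t_k = k*(-k**3 + 3*k**2 - 2*k + 2).
Δs = -4*k**3 + 3*k**2 + k + 2, as required.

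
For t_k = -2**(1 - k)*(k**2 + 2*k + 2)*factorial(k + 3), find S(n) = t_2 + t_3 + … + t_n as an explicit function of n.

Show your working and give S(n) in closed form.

S(n) = 120 - 2*n*factorial(n + 4)/2**n

Ratio r(k) = (k + 4)*(2*k + (k + 1)**2 + 4)/(2*(k**2 + 2*k + 2)).
A = k/2 + 2, B = 1, C = k**2 + 2*k + 2.
f must satisfy (k/2 + 2)·f(k+1) − (1)·f(k) = k**2 + 2*k + 2.
Bound: deg f ≤ 1.
Coefficient equations give f(k) = 2*(k - 1).
Then R = B(k−1)f/C = 2*(k - 1)/(k**2 + 2*k + 2), so s_k = R(k)·t_k = -2**(2 - k)*(k - 1)*factorial(k + 3).
Δs = -2**(1 - k)*(k**2 + 2*k + 2)*factorial(k + 3), as required.
s_(n+1) = -2**(1 - n)*n*factorial(n + 4) and s_(2) = -120, so S(n) = 120 - 2*n*factorial(n + 4)/2**n.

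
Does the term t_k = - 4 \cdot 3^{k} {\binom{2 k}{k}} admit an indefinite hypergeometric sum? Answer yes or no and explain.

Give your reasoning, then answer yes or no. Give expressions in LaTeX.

Ratio r(k) = 6*(2*k + 1)/(k + 1).
Gosper form: A/B · C(k+1)/C(k) with A=12*k + 6, B=k + 1, C=1.
Set up (12*k + 6)·f(k+1) − (k)·f(k) − (1) = 0.
d = -1 from the (1,1,0) case.
d = -1 < 0 ⇒ no nonzero polynomial f; not summable.

No — negative degree bound, so no certificate f.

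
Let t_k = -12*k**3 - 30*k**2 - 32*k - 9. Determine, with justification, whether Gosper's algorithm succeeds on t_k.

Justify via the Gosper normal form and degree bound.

The ratio is (12*k**3 + 66*k**2 + 128*k + 83)/(12*k**3 + 30*k**2 + 32*k + 9).
Normal form (A,B,C) = (1, 1, k**3 + 5*k**2/2 + 8*k/3 + 3/4).
f must satisfy (1)·f(k+1) − (1)·f(k) = k**3 + 5*k**2/2 + 8*k/3 + 3/4.
Bound: deg f ≤ 4.
Match coefficients ⇒ f(k) = k*(3*k**3 + 4*k**2 + 4*k - 2)/12.
Then R = B(k−1)f/C = k*(3*k**3 + 4*k**2 + 4*k - 2)/(12*k**3 + 30*k**2 + 32*k + 9), so s_k = R(k)·t_k = k*(-3*k**3 - 4*k**2 - 4*k + 2).
Check: Δs_k = -12*k**3 - 30*k**2 - 32*k - 9. ✓

Yes. s_k = k*(-3*k**3 - 4*k**2 - 4*k + 2).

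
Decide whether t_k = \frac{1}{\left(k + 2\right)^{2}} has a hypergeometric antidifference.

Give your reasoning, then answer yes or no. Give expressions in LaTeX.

Ratio r(k) = (k + 2)**2/(k + 3)**2.
A = k**2 + 4*k + 4, B = k**2 + 6*k + 9, C = 1.
Key eq: (k**2 + 4*k + 4)·f(k+1) = (k**2 + 4*k + 4)·f(k) + (1).
Bound: deg f ≤ 0.
Put f(k) = c0: A·f(k+1) − B(k−1)·f(k) − C = -1; need -1 = 0 — inconsistent ⇒ no f, not summable.

No — key equation has no polynomial f.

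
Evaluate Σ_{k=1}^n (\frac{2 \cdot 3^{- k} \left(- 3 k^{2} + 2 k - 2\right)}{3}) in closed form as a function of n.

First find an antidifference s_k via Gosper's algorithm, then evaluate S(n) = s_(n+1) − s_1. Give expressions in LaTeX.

S(n) = 3^{- n - 1} \left(- 8 \cdot 3^{n} + 3 n^{2} + 7 n + 8\right)

r(k) = (-2*k + 3*(k + 1)**2)/(3*(3*k**2 - 2*k + 2)) after simplifying.
So A=1/3 and B=1, with C=k**2 - 2*k/3 + 2/3.
Solve (1/3)·f(k+1) − (1)·f(k) = k**2 - 2*k/3 + 2/3.
deg f ≤ 2 (via 0,0,2).
Solving with deg f ≤ 2: f(k) = -(3*k**2 + k + 4)/2.
Then R = B(k−1)f/C = -3*(3*k**2 + k + 4)/(2*(3*k**2 - 2*k + 2)), so s_k = R(k)·t_k = (3*k**2 + k + 4)/3**k.
Verify: 2*(-3*k**2 + 2*k - 2)/(3*3**k) matches t_k.
Σ_(k=1)^n t_k = s_(n+1) − s_(1) = (3**(-n - 1)*(3*n**2 + 7*n + 8)) − (8/3), i.e. 3**(-n - 1)*(-8*3**n + 3*n**2 + 7*n + 8).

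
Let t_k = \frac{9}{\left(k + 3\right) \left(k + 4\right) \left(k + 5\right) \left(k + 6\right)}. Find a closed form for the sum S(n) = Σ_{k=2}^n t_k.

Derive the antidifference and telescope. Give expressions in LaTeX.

S(n) = \frac{n^{3} + 15 n^{2} + 74 n - 90}{70 \left(n^{3} + 15 n^{2} + 74 n + 120\right)}

Step 1: r(k) = (k + 3)/(k + 7).
So A=k + 3 and B=k + 7, with C=1.
Solve (k + 3)·f(k+1) − (k + 6)·f(k) = 1.
deg f ≤ 3 (via 1,1,0).
Solve for f: f(k) = k*(k**2 + 12*k + 47)/180 (degree 3 ≤ 3).
R(k) = B(k−1)·f(k)/C(k) = k*(k + 6)*(k**2 + 12*k + 47)/180; s_k = R·t_k = k*(k**2 + 12*k + 47)/(20*(k + 3)*(k + 4)*(k + 5)).
Check: Δs_k = 9/(k**4 + 18*k**3 + 119*k**2 + 342*k + 360). ✓
Telescope: S(n) = s_(n+1) − s_(2) = (n**3 + 15*n**2 + 74*n + 60)/(20*(n**3 + 15*n**2 + 74*n + 120)) − (1/28) = (n**3 + 15*n**2 + 74*n - 90)/(70*(n**3 + 15*n**2 + 74*n + 120)).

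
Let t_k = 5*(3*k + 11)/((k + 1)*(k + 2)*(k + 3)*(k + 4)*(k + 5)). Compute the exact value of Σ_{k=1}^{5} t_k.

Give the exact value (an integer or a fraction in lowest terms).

Σ = 53/336

Compute t_(k+1)/t_k: get (k + 1)*(3*k + 14)/((k + 6)*(3*k + 11)).
So A=k + 1 and B=k + 6, with C=k + 11/3.
f must satisfy (k + 1)·f(k+1) − (k + 5)·f(k) = k + 11/3.
d = 4 from the (1,1,1) case.
A polynomial solution: f(k) = k*(k + 3)*(k**2 + 7*k + 14)/24.
Get s_k = R·t_k = 5*k*(k**2 + 7*k + 14)/(8*(k**3 + 7*k**2 + 14*k + 8)) with R(k) = B(k−1)f(k)/C(k) = k*(k + 3)*(k + 5)*(k**2 + 7*k + 14)/(8*(3*k + 11)).
Check: Δs_k = 5*(3*k + 11)/(k**5 + 15*k**4 + 85*k**3 + 225*k**2 + 274*k + 120). ✓
Sum = s_(6) − s_(1); s_(6) = 69/112, s_(1) = 11/24 ⇒ 53/336.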